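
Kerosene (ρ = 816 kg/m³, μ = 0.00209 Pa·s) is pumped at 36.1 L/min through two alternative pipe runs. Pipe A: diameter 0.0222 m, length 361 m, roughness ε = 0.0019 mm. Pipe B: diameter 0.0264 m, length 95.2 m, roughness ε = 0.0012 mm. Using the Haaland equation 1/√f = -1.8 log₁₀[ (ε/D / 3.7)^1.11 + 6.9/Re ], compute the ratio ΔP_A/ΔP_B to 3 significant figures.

ΔP_A/ΔP_B ≈ 8.63

Pipe A: V = Q/A = 0.0006017/0.0003871 = 1.554 m/s; Re = 1.347e+04; ε/D = 8.56e-05; Haaland → f = 0.02861; ΔP_A = f(L/D)(ρV²/2) = 4.586e+05 Pa.
Pipe B: V = Q/A = 0.0006017/0.0005474 = 1.099 m/s; Re = 1.133e+04; ε/D = 4.55e-05; Haaland → f = 0.0299; ΔP_B = f(L/D)(ρV²/2) = 5.315e+04 Pa.
ΔP_A/ΔP_B = 4.586e+05/5.315e+04 = 8.63.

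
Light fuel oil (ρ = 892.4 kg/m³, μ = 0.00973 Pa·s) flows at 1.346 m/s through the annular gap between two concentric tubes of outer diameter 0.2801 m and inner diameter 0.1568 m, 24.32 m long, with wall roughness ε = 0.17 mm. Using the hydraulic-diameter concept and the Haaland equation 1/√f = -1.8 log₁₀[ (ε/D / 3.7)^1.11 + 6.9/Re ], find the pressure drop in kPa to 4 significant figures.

Hydraulic diameter D_h = 4A/P = D_o - D_i = 0.2801 - 0.1568 = 0.1233 m.
Re = ρVD_h/μ = 892.4·1.346·0.1233/0.00973 = 1.522e+04.
ε/D_h = 0.00017/0.1233 = 0.00138; Haaland gives 1/√f = -1.8 log₁₀[0.000156+0.000453] = 5.787, so f = 0.02986.
ΔP = f(L/D_h)(ρV²/2) = 0.02986·24.32/0.1233·808.4 = 4761 Pa.
ΔP = 4.761 kPa.

ΔP ≈ 4.761 kPa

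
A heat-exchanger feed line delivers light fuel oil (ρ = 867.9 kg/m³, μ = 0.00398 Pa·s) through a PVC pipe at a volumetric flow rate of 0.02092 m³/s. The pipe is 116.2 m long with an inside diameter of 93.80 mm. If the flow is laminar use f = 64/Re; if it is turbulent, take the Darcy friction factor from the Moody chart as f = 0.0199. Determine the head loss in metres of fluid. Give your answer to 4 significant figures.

Cross-sectional area A = πD²/4 = π(0.0938)²/4 = 0.00691 m²; mean velocity V = Q/A = 0.02092/0.00691 = 3.027 m/s.
Reynolds number Re = ρVD/μ = 867.9 · 3.027 · 0.0938 / 0.00398 = 6.192e+04.
Re > 4000 → turbulent; use the Moody-chart value f = 0.0199.
Darcy-Weisbach: ΔP = f(L/D)(ρV²/2) = 0.0199·(116.2/0.0938)·(867.9·3.027²/2) = 0.0199·1239·3977 = 9.805e+04 Pa.
Head loss h_f = ΔP/(ρg) = 9.805e+04/(867.9·9.81) = 11.52 m.

h_f ≈ 11.52 m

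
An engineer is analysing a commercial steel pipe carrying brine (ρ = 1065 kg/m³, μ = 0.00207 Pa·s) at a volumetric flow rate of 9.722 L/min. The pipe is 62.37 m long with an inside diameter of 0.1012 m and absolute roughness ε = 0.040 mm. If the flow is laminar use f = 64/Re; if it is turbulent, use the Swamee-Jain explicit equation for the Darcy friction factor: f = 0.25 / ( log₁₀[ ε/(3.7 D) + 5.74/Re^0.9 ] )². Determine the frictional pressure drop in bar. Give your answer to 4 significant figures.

Q = 9.722 L/min = 9.722/60000 = 0.000162 m³/s.
Cross-sectional area A = πD²/4 = π(0.1012)²/4 = 0.008044 m²; mean velocity V = Q/A = 0.000162/0.008044 = 0.02014 m/s.
Reynolds number Re = ρVD/μ = 1065 · 0.02014 · 0.1012 / 0.00207 = 1049.
Re < 2300 → laminar flow, so f = 64/Re = 64/1049 = 0.06102 (the turbulent correlation is not needed).
Darcy-Weisbach: ΔP = f(L/D)(ρV²/2) = 0.06102·(62.37/0.1012)·(1065·0.02014²/2) = 0.06102·616.3·0.2161 = 8.126 Pa.
ΔP = 8.126 Pa = 8.126×10^-5 bar.

ΔP ≈ 8.126×10^-5 bar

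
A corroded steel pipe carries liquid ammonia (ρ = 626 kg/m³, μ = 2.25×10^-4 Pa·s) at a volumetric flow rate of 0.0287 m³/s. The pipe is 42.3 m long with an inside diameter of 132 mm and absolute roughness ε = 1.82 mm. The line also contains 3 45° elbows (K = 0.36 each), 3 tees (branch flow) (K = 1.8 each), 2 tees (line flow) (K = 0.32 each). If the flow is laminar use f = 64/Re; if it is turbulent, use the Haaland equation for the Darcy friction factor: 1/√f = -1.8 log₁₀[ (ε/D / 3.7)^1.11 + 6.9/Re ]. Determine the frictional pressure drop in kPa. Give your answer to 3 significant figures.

ΔP ≈ 28.6 kPa

Cross-sectional area A = πD²/4 = π(0.132)²/4 = 0.01368 m²; mean velocity V = Q/A = 0.0287/0.01368 = 2.097 m/s.
Reynolds number Re = ρVD/μ = 626 · 2.097 · 0.132 / 0.000225 = 7.702e+05.
Re > 4000 → turbulent. Relative roughness ε/D = 0.00182/0.132 = 0.0138. Haaland: 1/√f = -1.8 log₁₀[(0.0138/3.7)^1.11 + 6.9/7.702e+05] = -1.8 log₁₀[0.00201 + 8.96e-06] = 4.849, so f = 0.04253.
Total minor-loss coefficient ΣK = 3·0.36 + 3·1.8 + 2·0.32 = 7.12.
ΔP = [f·L/D + ΣK]·(ρV²/2) = [0.04253·42.3/0.132 + 7.12]·(626·2.097²/2) = [13.63 + 7.12]·1377 = 2.856e+04 Pa.
ΔP = 2.856e+04 Pa = 28.6 kPa.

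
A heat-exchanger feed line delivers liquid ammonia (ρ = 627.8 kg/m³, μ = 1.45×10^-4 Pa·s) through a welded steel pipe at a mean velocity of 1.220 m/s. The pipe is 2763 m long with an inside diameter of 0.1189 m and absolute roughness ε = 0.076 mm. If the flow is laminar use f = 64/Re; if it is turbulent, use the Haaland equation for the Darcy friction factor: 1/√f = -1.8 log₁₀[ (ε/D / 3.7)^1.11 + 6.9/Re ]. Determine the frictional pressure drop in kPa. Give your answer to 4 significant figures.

Reynolds number Re = ρVD/μ = 627.8 · 1.22 · 0.1189 / 0.000145 = 6.281e+05.
Re > 4000 → turbulent. Relative roughness ε/D = 7.6e-05/0.1189 = 0.000639. Haaland: 1/√f = -1.8 log₁₀[(0.000639/3.7)^1.11 + 6.9/6.281e+05] = -1.8 log₁₀[6.66e-05 + 1.1e-05] = 7.398, so f = 0.01827.
Darcy-Weisbach: ΔP = f(L/D)(ρV²/2) = 0.01827·(2763/0.1189)·(627.8·1.22²/2) = 0.01827·2.324e+04·467.2 = 1.984e+05 Pa.
ΔP = 1.984e+05 Pa = 198.4 kPa.

ΔP ≈ 198.4 kPa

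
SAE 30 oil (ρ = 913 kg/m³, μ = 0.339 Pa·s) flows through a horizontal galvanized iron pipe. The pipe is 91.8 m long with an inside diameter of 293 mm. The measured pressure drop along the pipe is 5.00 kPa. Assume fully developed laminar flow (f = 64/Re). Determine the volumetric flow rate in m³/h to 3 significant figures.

Q ≈ 105 m³/h

For laminar flow, f = 64/Re with Re = ρVD/μ, so Darcy-Weisbach reduces to ΔP = 32μLV/D². Solving for V: V = ΔP·D²/(32μL) = 5000·(0.293)²/(32·0.339·91.8) = 0.431 m/s.
Check: Re = ρVD/μ = 913·0.431·0.293/0.339 = 340.1 < 2300, so the laminar assumption holds.
Q = V·A = 0.431·(π/4·0.293²) = 0.02906 m³/s = 105 m³/h.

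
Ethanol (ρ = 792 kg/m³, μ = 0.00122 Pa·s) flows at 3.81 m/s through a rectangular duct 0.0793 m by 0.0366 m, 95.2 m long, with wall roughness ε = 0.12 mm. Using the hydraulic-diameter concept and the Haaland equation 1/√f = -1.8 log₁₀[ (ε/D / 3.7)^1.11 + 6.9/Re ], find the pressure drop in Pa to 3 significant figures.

ΔP ≈ 281000 Pa

Hydraulic diameter D_h = 4A/P = 4·(0.0793·0.0366)/(2·(0.0793+0.0366)) = 0.01161/0.2318 = 0.05008 m.
Re = ρVD_h/μ = 792·3.81·0.05008/0.00122 = 1.239e+05.
ε/D_h = 0.00012/0.05008 = 0.0024; Haaland gives 1/√f = -1.8 log₁₀[0.000289+5.57e-05] = 6.233, so f = 0.02574.
ΔP = f(L/D_h)(ρV²/2) = 0.02574·95.2/0.05008·5748 = 2.812e+05 Pa.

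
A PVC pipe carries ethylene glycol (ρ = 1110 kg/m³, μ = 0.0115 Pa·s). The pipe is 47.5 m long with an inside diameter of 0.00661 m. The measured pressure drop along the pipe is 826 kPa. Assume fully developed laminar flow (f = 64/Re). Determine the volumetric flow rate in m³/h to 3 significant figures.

For laminar flow, f = 64/Re with Re = ρVD/μ, so Darcy-Weisbach reduces to ΔP = 32μLV/D². Solving for V: V = ΔP·D²/(32μL) = 8.26e+05·(0.00661)²/(32·0.0115·47.5) = 2.065 m/s.
Check: Re = ρVD/μ = 1110·2.065·0.00661/0.0115 = 1317 < 2300, so the laminar assumption holds.
Q = V·A = 2.065·(π/4·0.00661²) = 7.085e-05 m³/s = 0.255 m³/h.

Q ≈ 0.255 m³/h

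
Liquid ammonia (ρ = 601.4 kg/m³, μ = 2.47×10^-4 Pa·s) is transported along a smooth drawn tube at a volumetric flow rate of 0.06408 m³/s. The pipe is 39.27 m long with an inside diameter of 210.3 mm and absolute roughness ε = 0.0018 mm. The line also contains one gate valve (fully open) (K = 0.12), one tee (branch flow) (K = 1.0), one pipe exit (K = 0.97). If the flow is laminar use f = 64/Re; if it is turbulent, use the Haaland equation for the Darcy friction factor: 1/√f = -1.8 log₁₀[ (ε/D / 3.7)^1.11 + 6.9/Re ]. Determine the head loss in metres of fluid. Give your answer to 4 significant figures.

Cross-sectional area A = πD²/4 = π(0.2103)²/4 = 0.03474 m²; mean velocity V = Q/A = 0.06408/0.03474 = 1.845 m/s.
Reynolds number Re = ρVD/μ = 601.4 · 1.845 · 0.2103 / 0.000247 = 9.446e+05.
Re > 4000 → turbulent. Relative roughness ε/D = 1.8e-06/0.2103 = 8.56e-06. Haaland: 1/√f = -1.8 log₁₀[(8.56e-06/3.7)^1.11 + 6.9/9.446e+05] = -1.8 log₁₀[5.55e-07 + 7.3e-06] = 9.188, so f = 0.01184.
Total minor-loss coefficient ΣK = 1·0.12 + 1·1 + 1·0.97 = 2.09.
ΔP = [f·L/D + ΣK]·(ρV²/2) = [0.01184·39.27/0.2103 + 2.09]·(601.4·1.845²/2) = [2.212 + 2.09]·1023 = 4402 Pa.
Head loss h_f = ΔP/(ρg) = 4402/(601.4·9.81) = 0.7462 m.

h_f ≈ 0.7462 m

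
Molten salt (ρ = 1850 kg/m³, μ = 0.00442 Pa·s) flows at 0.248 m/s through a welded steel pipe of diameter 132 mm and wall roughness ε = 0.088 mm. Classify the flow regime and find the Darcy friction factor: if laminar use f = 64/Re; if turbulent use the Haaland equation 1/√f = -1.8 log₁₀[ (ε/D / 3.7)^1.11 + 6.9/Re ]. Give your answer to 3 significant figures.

Re = ρVD/μ = 1850·0.248·0.132/0.00442 = 1.37e+04.
Re > 4000 → turbulent. ε/D = 8.8e-05/0.132 = 0.000667; Haaland: 1/√f = -1.8 log₁₀[6.98e-05 + 0.000504] = 5.835, so f = 0.02937.

f ≈ 0.0294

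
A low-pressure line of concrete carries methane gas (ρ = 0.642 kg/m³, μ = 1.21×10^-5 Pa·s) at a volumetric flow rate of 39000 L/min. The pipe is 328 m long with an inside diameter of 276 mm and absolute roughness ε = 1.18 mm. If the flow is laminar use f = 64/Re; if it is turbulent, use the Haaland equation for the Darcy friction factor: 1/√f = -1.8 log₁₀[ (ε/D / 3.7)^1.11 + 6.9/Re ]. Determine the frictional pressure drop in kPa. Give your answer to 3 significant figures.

ΔP ≈ 1.33 kPa

Q = 39000 L/min = 39000/60000 = 0.65 m³/s.
Cross-sectional area A = πD²/4 = π(0.276)²/4 = 0.05983 m²; mean velocity V = Q/A = 0.65/0.05983 = 10.86 m/s.
Reynolds number Re = ρVD/μ = 0.642 · 10.86 · 0.276 / 1.21e-05 = 1.591e+05.
Re > 4000 → turbulent. Relative roughness ε/D = 0.00118/0.276 = 0.00428. Haaland: 1/√f = -1.8 log₁₀[(0.00428/3.7)^1.11 + 6.9/1.591e+05] = -1.8 log₁₀[0.000549 + 4.34e-05] = 5.809, so f = 0.02963.
Darcy-Weisbach: ΔP = f(L/D)(ρV²/2) = 0.02963·(328/0.276)·(0.642·10.86²/2) = 0.02963·1188·37.89 = 1334 Pa.
ΔP = 1334 Pa = 1.33 kPa.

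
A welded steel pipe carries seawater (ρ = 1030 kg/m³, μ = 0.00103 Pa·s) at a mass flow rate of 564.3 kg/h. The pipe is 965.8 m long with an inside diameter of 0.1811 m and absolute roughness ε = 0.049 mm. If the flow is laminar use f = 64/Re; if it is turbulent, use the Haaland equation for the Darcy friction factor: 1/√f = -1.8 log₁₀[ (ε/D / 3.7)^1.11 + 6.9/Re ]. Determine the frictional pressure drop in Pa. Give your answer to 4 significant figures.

ṁ = 564.3 kg/h = 564.3/3600 = 0.1568 kg/s.
A = πD²/4 = π(0.1811)²/4 = 0.02576 m²; mean velocity V = ṁ/(ρA) = 0.1568/(1030 · 0.02576) = 0.005908 m/s.
Reynolds number Re = ρVD/μ = 1030 · 0.005908 · 0.1811 / 0.00103 = 1070.
Re < 2300 → laminar flow, so f = 64/Re = 64/1070 = 0.05982 (the turbulent correlation is not needed).
Darcy-Weisbach: ΔP = f(L/D)(ρV²/2) = 0.05982·(965.8/0.1811)·(1030·0.005908²/2) = 0.05982·5333·0.01798 = 5.734 Pa.

ΔP ≈ 5.734 Pa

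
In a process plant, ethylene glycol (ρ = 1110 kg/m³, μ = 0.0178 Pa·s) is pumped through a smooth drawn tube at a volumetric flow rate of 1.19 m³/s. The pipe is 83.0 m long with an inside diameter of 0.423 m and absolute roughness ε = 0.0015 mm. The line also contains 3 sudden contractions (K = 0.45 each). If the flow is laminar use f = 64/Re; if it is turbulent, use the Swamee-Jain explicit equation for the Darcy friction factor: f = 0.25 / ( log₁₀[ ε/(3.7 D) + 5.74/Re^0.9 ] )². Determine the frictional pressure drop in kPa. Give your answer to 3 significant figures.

ΔP ≈ 173 kPa

Cross-sectional area A = πD²/4 = π(0.423)²/4 = 0.1405 m²; mean velocity V = Q/A = 1.19/0.1405 = 8.468 m/s.
Reynolds number Re = ρVD/μ = 1110 · 8.468 · 0.423 / 0.0178 = 2.234e+05.
Re > 4000 → turbulent. Relative roughness ε/D = 1.5e-06/0.423 = 3.55e-06. Swamee-Jain: f = 0.25/(log₁₀[3.55e-06/3.7 + 5.74/2.234e+05^0.9])² = 0.25/(log₁₀[9.58e-07 + 8.81e-05])² = 0.25/(-4.051)² = 0.01524.
Total minor-loss coefficient ΣK = 3·0.45 = 1.35.
ΔP = [f·L/D + ΣK]·(ρV²/2) = [0.01524·83/0.423 + 1.35]·(1110·8.468²/2) = [2.99 + 1.35]·3.98e+04 = 1.727e+05 Pa.
ΔP = 1.727e+05 Pa = 173 kPa.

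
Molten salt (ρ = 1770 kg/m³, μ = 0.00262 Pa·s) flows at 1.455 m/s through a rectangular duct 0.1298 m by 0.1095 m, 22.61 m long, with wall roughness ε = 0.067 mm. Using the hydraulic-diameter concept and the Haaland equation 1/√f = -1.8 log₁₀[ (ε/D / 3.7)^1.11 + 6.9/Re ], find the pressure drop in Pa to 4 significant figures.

ΔP ≈ 7121 Pa

Hydraulic diameter D_h = 4A/P = 4·(0.1298·0.1095)/(2·(0.1298+0.1095)) = 0.05685/0.4786 = 0.1188 m.
Re = ρVD_h/μ = 1770·1.455·0.1188/0.00262 = 1.168e+05.
ε/D_h = 6.7e-05/0.1188 = 0.000564; Haaland gives 1/√f = -1.8 log₁₀[5.8e-05+5.91e-05] = 7.077, so f = 0.01997.
ΔP = f(L/D_h)(ρV²/2) = 0.01997·22.61/0.1188·1874 = 7121 Pa.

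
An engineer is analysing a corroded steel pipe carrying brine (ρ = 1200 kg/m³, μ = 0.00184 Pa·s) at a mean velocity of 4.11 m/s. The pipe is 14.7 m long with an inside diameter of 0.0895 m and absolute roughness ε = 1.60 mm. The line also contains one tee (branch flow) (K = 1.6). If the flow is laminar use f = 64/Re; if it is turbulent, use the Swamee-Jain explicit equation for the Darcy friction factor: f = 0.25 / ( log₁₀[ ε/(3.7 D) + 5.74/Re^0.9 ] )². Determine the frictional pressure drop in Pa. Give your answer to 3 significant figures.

Reynolds number Re = ρVD/μ = 1200 · 4.11 · 0.0895 / 0.00184 = 2.399e+05.
Re > 4000 → turbulent. Relative roughness ε/D = 0.0016/0.0895 = 0.0179. Swamee-Jain: f = 0.25/(log₁₀[0.0179/3.7 + 5.74/2.399e+05^0.9])² = 0.25/(log₁₀[0.00483 + 8.26e-05])² = 0.25/(-2.309)² = 0.04691.
Total minor-loss coefficient ΣK = 1·1.6 = 1.6.
ΔP = [f·L/D + ΣK]·(ρV²/2) = [0.04691·14.7/0.0895 + 1.6]·(1200·4.11²/2) = [7.705 + 1.6]·1.014e+04 = 9.431e+04 Pa.

ΔP ≈ 94300 Pa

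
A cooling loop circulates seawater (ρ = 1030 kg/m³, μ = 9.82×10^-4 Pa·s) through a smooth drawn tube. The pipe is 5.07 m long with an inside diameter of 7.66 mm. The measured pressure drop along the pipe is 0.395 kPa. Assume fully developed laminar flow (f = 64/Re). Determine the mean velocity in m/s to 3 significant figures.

V ≈ 0.145 m/s

For laminar flow, f = 64/Re with Re = ρVD/μ, so Darcy-Weisbach reduces to ΔP = 32μLV/D². Solving for V: V = ΔP·D²/(32μL) = 395·(0.00766)²/(32·0.000982·5.07) = 0.1455 m/s.
Check: Re = ρVD/μ = 1030·0.1455·0.00766/0.000982 = 1169 < 2300, so the laminar assumption holds.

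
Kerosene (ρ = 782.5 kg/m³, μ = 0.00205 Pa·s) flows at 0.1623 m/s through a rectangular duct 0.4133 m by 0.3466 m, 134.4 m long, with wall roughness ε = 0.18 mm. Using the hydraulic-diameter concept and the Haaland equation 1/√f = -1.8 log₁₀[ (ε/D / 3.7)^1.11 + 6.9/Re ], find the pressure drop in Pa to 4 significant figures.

ΔP ≈ 94.50 Pa

Hydraulic diameter D_h = 4A/P = 4·(0.4133·0.3466)/(2·(0.4133+0.3466)) = 0.573/1.52 = 0.377 m.
Re = ρVD_h/μ = 782.5·0.1623·0.377/0.00205 = 2.336e+04.
ε/D_h = 0.00018/0.377 = 0.000477; Haaland gives 1/√f = -1.8 log₁₀[4.82e-05+0.000295] = 6.235, so f = 0.02572.
ΔP = f(L/D_h)(ρV²/2) = 0.02572·134.4/0.377·10.31 = 94.5 Pa.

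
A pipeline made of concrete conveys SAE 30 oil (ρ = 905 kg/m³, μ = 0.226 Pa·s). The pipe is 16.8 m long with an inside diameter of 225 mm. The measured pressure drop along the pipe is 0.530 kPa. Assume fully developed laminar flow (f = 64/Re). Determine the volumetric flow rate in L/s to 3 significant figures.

For laminar flow, f = 64/Re with Re = ρVD/μ, so Darcy-Weisbach reduces to ΔP = 32μLV/D². Solving for V: V = ΔP·D²/(32μL) = 530·(0.225)²/(32·0.226·16.8) = 0.2208 m/s.
Check: Re = ρVD/μ = 905·0.2208·0.225/0.226 = 199 < 2300, so the laminar assumption holds.
Q = V·A = 0.2208·(π/4·0.225²) = 0.008781 m³/s = 8.78 L/s.

Q ≈ 8.78 L/s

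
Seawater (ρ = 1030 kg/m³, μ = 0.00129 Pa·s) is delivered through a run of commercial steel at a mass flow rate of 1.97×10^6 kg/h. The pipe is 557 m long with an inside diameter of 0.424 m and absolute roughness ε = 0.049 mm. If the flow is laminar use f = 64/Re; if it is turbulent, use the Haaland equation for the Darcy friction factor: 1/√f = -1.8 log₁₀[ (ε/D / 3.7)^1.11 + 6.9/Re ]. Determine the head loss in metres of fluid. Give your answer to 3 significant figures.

ṁ = 1.97×10^6 kg/h = 1.97×10^6/3600 = 547.2 kg/s.
A = πD²/4 = π(0.424)²/4 = 0.1412 m²; mean velocity V = ṁ/(ρA) = 547.2/(1030 · 0.1412) = 3.763 m/s.
Reynolds number Re = ρVD/μ = 1030 · 3.763 · 0.424 / 0.00129 = 1.274e+06.
Re > 4000 → turbulent. Relative roughness ε/D = 4.9e-05/0.424 = 0.000116. Haaland: 1/√f = -1.8 log₁₀[(0.000116/3.7)^1.11 + 6.9/1.274e+06] = -1.8 log₁₀[9.98e-06 + 5.42e-06] = 8.663, so f = 0.01333.
Darcy-Weisbach: ΔP = f(L/D)(ρV²/2) = 0.01333·(557/0.424)·(1030·3.763²/2) = 0.01333·1314·7292 = 1.276e+05 Pa.
Head loss h_f = ΔP/(ρg) = 1.276e+05/(1030·9.81) = 12.6 m.

h_f ≈ 12.6 m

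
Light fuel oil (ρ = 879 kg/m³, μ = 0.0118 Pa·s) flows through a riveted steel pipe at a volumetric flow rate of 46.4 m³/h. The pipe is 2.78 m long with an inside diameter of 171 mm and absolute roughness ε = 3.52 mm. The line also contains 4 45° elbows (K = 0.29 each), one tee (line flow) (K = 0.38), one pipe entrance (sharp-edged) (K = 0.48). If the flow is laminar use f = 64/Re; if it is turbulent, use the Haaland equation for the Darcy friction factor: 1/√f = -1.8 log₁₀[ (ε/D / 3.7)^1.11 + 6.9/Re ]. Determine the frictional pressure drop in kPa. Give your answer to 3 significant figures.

Q = 46.4 m³/h = 46.4/3600 = 0.01289 m³/s.
Cross-sectional area A = πD²/4 = π(0.171)²/4 = 0.02297 m²; mean velocity V = Q/A = 0.01289/0.02297 = 0.5612 m/s.
Reynolds number Re = ρVD/μ = 879 · 0.5612 · 0.171 / 0.0118 = 7149.
Re > 4000 → turbulent. Relative roughness ε/D = 0.00352/0.171 = 0.0206. Haaland: 1/√f = -1.8 log₁₀[(0.0206/3.7)^1.11 + 6.9/7149] = -1.8 log₁₀[0.00314 + 0.000965] = 4.295, so f = 0.0542.
Total minor-loss coefficient ΣK = 4·0.29 + 1·0.38 + 1·0.48 = 2.02.
ΔP = [f·L/D + ΣK]·(ρV²/2) = [0.0542·2.78/0.171 + 2.02]·(879·0.5612²/2) = [0.8811 + 2.02]·138.4 = 401.6 Pa.
ΔP = 401.6 Pa = 0.402 kPa.

ΔP ≈ 0.402 kPa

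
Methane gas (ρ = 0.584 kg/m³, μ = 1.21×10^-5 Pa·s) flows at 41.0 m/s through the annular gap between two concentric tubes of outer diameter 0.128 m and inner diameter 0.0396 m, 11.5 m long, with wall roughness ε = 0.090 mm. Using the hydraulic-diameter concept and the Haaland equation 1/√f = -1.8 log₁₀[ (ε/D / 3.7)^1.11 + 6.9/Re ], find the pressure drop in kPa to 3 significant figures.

ΔP ≈ 1.35 kPa

Hydraulic diameter D_h = 4A/P = D_o - D_i = 0.128 - 0.0396 = 0.0884 m.
Re = ρVD_h/μ = 0.584·41·0.0884/1.21e-05 = 1.749e+05.
ε/D_h = 9e-05/0.0884 = 0.00102; Haaland gives 1/√f = -1.8 log₁₀[0.000112+3.94e-05] = 6.877, so f = 0.02114.
ΔP = f(L/D_h)(ρV²/2) = 0.02114·11.5/0.0884·490.9 = 1350 Pa.
ΔP = 1.35 kPa.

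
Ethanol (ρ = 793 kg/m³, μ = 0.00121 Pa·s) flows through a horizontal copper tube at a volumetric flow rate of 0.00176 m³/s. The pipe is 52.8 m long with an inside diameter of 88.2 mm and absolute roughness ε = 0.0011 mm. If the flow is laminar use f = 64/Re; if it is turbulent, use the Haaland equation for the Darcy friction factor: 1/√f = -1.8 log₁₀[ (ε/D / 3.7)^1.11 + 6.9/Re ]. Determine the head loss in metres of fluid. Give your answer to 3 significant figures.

Cross-sectional area A = πD²/4 = π(0.0882)²/4 = 0.00611 m²; mean velocity V = Q/A = 0.00176/0.00611 = 0.2881 m/s.
Reynolds number Re = ρVD/μ = 793 · 0.2881 · 0.0882 / 0.00121 = 1.665e+04.
Re > 4000 → turbulent. Relative roughness ε/D = 1.1e-06/0.0882 = 1.25e-05. Haaland: 1/√f = -1.8 log₁₀[(1.25e-05/3.7)^1.11 + 6.9/1.665e+04] = -1.8 log₁₀[8.43e-07 + 0.000414] = 6.087, so f = 0.02699.
Darcy-Weisbach: ΔP = f(L/D)(ρV²/2) = 0.02699·(52.8/0.0882)·(793·0.2881²/2) = 0.02699·598.6·32.9 = 531.6 Pa.
Head loss h_f = ΔP/(ρg) = 531.6/(793·9.81) = 0.0683 m.

h_f ≈ 0.0683 m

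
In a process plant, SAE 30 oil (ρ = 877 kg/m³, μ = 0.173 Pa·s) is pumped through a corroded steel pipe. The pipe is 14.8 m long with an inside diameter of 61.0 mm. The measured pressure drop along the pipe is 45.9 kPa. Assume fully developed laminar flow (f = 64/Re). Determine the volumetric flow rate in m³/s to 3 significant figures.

For laminar flow, f = 64/Re with Re = ρVD/μ, so Darcy-Weisbach reduces to ΔP = 32μLV/D². Solving for V: V = ΔP·D²/(32μL) = 4.59e+04·(0.061)²/(32·0.173·14.8) = 2.085 m/s.
Check: Re = ρVD/μ = 877·2.085·0.061/0.173 = 644.6 < 2300, so the laminar assumption holds.
Q = V·A = 2.085·(π/4·0.061²) = 0.006092 m³/s = 0.00609 m³/s.

Q ≈ 0.00609 m³/s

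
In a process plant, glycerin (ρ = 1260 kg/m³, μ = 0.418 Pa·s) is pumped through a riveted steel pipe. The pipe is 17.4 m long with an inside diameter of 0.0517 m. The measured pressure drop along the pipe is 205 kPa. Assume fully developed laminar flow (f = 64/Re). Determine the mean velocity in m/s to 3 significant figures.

V ≈ 2.35 m/s

For laminar flow, f = 64/Re with Re = ρVD/μ, so Darcy-Weisbach reduces to ΔP = 32μLV/D². Solving for V: V = ΔP·D²/(32μL) = 2.05e+05·(0.0517)²/(32·0.418·17.4) = 2.354 m/s.
Check: Re = ρVD/μ = 1260·2.354·0.0517/0.418 = 366.9 < 2300, so the laminar assumption holds.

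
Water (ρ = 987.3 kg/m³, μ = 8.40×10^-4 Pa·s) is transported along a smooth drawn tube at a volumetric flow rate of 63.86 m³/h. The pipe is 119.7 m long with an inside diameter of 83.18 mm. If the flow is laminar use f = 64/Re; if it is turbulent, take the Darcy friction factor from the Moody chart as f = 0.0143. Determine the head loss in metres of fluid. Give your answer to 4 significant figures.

Q = 63.86 m³/h = 63.86/3600 = 0.01774 m³/s.
Cross-sectional area A = πD²/4 = π(0.08318)²/4 = 0.005434 m²; mean velocity V = Q/A = 0.01774/0.005434 = 3.264 m/s.
Reynolds number Re = ρVD/μ = 987.3 · 3.264 · 0.08318 / 0.00084 = 3.191e+05.
Re > 4000 → turbulent; use the Moody-chart value f = 0.0143.
Darcy-Weisbach: ΔP = f(L/D)(ρV²/2) = 0.0143·(119.7/0.08318)·(987.3·3.264²/2) = 0.0143·1439·5260 = 1.082e+05 Pa.
Head loss h_f = ΔP/(ρg) = 1.082e+05/(987.3·9.81) = 11.18 m.

h_f ≈ 11.18 m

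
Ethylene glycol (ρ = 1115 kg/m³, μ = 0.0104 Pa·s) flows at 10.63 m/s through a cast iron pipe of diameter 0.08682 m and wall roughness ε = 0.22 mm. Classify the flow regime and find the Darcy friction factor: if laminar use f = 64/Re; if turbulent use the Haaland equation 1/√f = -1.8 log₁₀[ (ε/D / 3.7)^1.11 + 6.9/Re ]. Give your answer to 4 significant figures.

Re = ρVD/μ = 1115·10.63·0.08682/0.0104 = 9.895e+04.
Re > 4000 → turbulent. ε/D = 0.00022/0.08682 = 0.00253; Haaland: 1/√f = -1.8 log₁₀[0.000307 + 6.97e-05] = 6.163, so f = 0.02633.

f ≈ 0.02633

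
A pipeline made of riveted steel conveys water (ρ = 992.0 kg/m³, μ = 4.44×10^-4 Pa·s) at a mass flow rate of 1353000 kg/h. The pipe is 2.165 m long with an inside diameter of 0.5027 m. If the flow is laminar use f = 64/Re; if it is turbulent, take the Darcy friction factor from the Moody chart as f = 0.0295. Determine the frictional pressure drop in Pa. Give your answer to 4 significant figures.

ṁ = 1353000 kg/h = 1353000/3600 = 375.8 kg/s.
A = πD²/4 = π(0.5027)²/4 = 0.1985 m²; mean velocity V = ṁ/(ρA) = 375.8/(992 · 0.1985) = 1.909 m/s.
Reynolds number Re = ρVD/μ = 992 · 1.909 · 0.5027 / 0.000444 = 2.144e+06.
Re > 4000 → turbulent; use the Moody-chart value f = 0.0295.
Darcy-Weisbach: ΔP = f(L/D)(ρV²/2) = 0.0295·(2.165/0.5027)·(992·1.909²/2) = 0.0295·4.307·1807 = 229.6 Pa.

ΔP ≈ 229.6 Pa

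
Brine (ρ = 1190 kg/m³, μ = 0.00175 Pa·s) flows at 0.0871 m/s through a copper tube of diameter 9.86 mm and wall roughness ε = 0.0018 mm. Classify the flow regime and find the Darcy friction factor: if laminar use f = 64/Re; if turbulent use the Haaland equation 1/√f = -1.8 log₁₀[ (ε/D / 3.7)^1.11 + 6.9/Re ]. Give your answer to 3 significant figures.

Re = ρVD/μ = 1190·0.0871·0.00986/0.00175 = 584.
Re < 2300 → laminar, so f = 64/Re = 0.1096 (roughness is irrelevant in laminar flow).

f ≈ 0.110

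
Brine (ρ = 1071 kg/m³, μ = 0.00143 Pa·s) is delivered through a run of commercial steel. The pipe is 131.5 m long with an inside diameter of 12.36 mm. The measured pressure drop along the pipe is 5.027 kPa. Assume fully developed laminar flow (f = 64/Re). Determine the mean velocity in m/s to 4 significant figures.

V ≈ 0.1276 m/s

For laminar flow, f = 64/Re with Re = ρVD/μ, so Darcy-Weisbach reduces to ΔP = 32μLV/D². Solving for V: V = ΔP·D²/(32μL) = 5027·(0.01236)²/(32·0.00143·131.5) = 0.1276 m/s.
Check: Re = ρVD/μ = 1071·0.1276·0.01236/0.00143 = 1181 < 2300, so the laminar assumption holds.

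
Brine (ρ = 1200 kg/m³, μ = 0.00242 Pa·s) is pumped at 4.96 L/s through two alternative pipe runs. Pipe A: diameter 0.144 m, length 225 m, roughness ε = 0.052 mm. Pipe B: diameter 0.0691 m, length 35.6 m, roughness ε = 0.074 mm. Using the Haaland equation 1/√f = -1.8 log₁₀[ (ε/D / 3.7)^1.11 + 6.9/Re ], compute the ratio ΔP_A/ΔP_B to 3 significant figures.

ΔP_A/ΔP_B ≈ 0.172

Pipe A: V = Q/A = 0.00496/0.01629 = 0.3046 m/s; Re = 2.175e+04; ε/D = 0.000361; Haaland → f = 0.02589; ΔP_A = f(L/D)(ρV²/2) = 2251 Pa.
Pipe B: V = Q/A = 0.00496/0.00375 = 1.323 m/s; Re = 4.532e+04; ε/D = 0.00107; Haaland → f = 0.02424; ΔP_B = f(L/D)(ρV²/2) = 1.311e+04 Pa.
ΔP_A/ΔP_B = 2251/1.311e+04 = 0.172.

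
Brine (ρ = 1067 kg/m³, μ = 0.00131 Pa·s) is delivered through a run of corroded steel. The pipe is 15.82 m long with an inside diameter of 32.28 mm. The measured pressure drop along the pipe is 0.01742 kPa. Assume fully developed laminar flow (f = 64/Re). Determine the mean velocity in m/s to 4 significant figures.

V ≈ 0.02737 m/s

For laminar flow, f = 64/Re with Re = ρVD/μ, so Darcy-Weisbach reduces to ΔP = 32μLV/D². Solving for V: V = ΔP·D²/(32μL) = 17.42·(0.03228)²/(32·0.00131·15.82) = 0.02737 m/s.
Check: Re = ρVD/μ = 1067·0.02737·0.03228/0.00131 = 719.6 < 2300, so the laminar assumption holds.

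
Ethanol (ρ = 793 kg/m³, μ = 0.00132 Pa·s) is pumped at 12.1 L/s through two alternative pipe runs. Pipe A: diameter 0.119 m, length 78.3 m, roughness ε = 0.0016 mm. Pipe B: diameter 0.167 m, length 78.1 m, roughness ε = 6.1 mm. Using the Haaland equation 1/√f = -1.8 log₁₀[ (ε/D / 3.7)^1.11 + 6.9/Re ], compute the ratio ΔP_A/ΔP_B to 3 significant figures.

Pipe A: V = Q/A = 0.0121/0.01112 = 1.088 m/s; Re = 7.778e+04; ε/D = 1.34e-05; Haaland → f = 0.01884; ΔP_A = f(L/D)(ρV²/2) = 5817 Pa.
Pipe B: V = Q/A = 0.0121/0.0219 = 0.5524 m/s; Re = 5.542e+04; ε/D = 0.0365; Haaland → f = 0.06278; ΔP_B = f(L/D)(ρV²/2) = 3553 Pa.
ΔP_A/ΔP_B = 5817/3553 = 1.64.

ΔP_A/ΔP_B ≈ 1.64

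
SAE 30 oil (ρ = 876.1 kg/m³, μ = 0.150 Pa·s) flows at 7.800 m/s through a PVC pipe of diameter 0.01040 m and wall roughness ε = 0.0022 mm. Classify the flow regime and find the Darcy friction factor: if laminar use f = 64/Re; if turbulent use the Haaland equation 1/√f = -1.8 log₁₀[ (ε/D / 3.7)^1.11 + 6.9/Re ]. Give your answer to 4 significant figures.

Re = ρVD/μ = 876.1·7.8·0.0104/0.15 = 473.8.
Re < 2300 → laminar, so f = 64/Re = 0.1351 (roughness is irrelevant in laminar flow).

f ≈ 0.1351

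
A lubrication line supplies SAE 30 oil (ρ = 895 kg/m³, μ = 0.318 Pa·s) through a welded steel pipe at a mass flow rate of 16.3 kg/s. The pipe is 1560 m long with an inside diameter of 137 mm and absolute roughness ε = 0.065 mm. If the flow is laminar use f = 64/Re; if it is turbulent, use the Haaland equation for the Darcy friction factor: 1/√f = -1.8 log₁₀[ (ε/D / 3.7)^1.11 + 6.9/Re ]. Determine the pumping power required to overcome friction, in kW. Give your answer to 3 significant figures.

P ≈ 19.0 kW

A = πD²/4 = π(0.137)²/4 = 0.01474 m²; mean velocity V = ṁ/(ρA) = 16.3/(895 · 0.01474) = 1.235 m/s.
Reynolds number Re = ρVD/μ = 895 · 1.235 · 0.137 / 0.318 = 476.4.
Re < 2300 → laminar flow, so f = 64/Re = 64/476.4 = 0.1343 (the turbulent correlation is not needed).
Darcy-Weisbach: ΔP = f(L/D)(ρV²/2) = 0.1343·(1560/0.137)·(895·1.235²/2) = 0.1343·1.139e+04·683.1 = 1.045e+06 Pa.
Q = ṁ/ρ = 16.3/895 = 0.01821 m³/s.
Pumping power P = QΔP = 0.01821·1.045e+06 = 19030 W = 19.0 kW.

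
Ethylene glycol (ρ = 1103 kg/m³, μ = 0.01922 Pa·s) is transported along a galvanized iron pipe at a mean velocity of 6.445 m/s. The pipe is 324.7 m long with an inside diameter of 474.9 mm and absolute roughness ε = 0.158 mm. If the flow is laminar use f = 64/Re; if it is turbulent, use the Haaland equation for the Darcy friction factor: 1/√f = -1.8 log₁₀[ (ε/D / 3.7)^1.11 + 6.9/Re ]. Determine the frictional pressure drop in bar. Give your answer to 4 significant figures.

ΔP ≈ 2.813 bar

Reynolds number Re = ρVD/μ = 1103 · 6.445 · 0.4749 / 0.0192 = 1.756e+05.
Re > 4000 → turbulent. Relative roughness ε/D = 0.000158/0.4749 = 0.000333. Haaland: 1/√f = -1.8 log₁₀[(0.000333/3.7)^1.11 + 6.9/1.756e+05] = -1.8 log₁₀[3.23e-05 + 3.93e-05] = 7.462, so f = 0.01796.
Darcy-Weisbach: ΔP = f(L/D)(ρV²/2) = 0.01796·(324.7/0.4749)·(1103·6.445²/2) = 0.01796·683.7·2.291e+04 = 2.813e+05 Pa.
ΔP = 2.813e+05 Pa = 2.813 bar.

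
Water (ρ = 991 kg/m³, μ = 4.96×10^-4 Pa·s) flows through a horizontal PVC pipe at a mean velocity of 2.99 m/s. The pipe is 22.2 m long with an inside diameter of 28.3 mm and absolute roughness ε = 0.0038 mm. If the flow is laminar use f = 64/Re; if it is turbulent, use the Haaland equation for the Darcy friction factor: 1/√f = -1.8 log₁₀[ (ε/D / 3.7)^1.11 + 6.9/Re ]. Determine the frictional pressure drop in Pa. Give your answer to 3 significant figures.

Reynolds number Re = ρVD/μ = 991 · 2.99 · 0.0283 / 0.000496 = 1.691e+05.
Re > 4000 → turbulent. Relative roughness ε/D = 3.8e-06/0.0283 = 0.000134. Haaland: 1/√f = -1.8 log₁₀[(0.000134/3.7)^1.11 + 6.9/1.691e+05] = -1.8 log₁₀[1.18e-05 + 4.08e-05] = 7.702, so f = 0.01686.
Darcy-Weisbach: ΔP = f(L/D)(ρV²/2) = 0.01686·(22.2/0.0283)·(991·2.99²/2) = 0.01686·784.5·4430 = 5.858e+04 Pa.

ΔP ≈ 58600 Pa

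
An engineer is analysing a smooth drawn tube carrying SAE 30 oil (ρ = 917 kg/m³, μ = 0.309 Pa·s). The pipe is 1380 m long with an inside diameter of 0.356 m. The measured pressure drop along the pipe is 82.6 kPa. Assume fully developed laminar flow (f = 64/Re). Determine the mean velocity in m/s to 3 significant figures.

For laminar flow, f = 64/Re with Re = ρVD/μ, so Darcy-Weisbach reduces to ΔP = 32μLV/D². Solving for V: V = ΔP·D²/(32μL) = 8.26e+04·(0.356)²/(32·0.309·1380) = 0.7672 m/s.
Check: Re = ρVD/μ = 917·0.7672·0.356/0.309 = 810.5 < 2300, so the laminar assumption holds.

V ≈ 0.767 m/s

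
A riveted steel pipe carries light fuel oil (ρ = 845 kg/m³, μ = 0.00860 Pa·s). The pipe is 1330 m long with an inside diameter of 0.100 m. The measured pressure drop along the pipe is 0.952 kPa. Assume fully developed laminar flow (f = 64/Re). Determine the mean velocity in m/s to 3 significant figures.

For laminar flow, f = 64/Re with Re = ρVD/μ, so Darcy-Weisbach reduces to ΔP = 32μLV/D². Solving for V: V = ΔP·D²/(32μL) = 952·(0.1)²/(32·0.0086·1330) = 0.02601 m/s.
Check: Re = ρVD/μ = 845·0.02601·0.1/0.0086 = 255.6 < 2300, so the laminar assumption holds.

V ≈ 0.0260 m/s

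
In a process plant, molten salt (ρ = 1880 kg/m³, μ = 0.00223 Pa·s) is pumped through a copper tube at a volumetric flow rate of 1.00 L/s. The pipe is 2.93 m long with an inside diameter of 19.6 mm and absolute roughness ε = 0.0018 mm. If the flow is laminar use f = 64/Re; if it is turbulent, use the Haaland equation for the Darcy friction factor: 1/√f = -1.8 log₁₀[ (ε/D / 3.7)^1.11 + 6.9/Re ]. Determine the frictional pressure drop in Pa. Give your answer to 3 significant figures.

Q = 1.00 L/s = 1.00/1000 = 0.001 m³/s.
Cross-sectional area A = πD²/4 = π(0.0196)²/4 = 0.0003017 m²; mean velocity V = Q/A = 0.001/0.0003017 = 3.314 m/s.
Reynolds number Re = ρVD/μ = 1880 · 3.314 · 0.0196 / 0.00223 = 5.477e+04.
Re > 4000 → turbulent. Relative roughness ε/D = 1.8e-06/0.0196 = 9.18e-05. Haaland: 1/√f = -1.8 log₁₀[(9.18e-05/3.7)^1.11 + 6.9/5.477e+04] = -1.8 log₁₀[7.73e-06 + 0.000126] = 6.973, so f = 0.02057.
Darcy-Weisbach: ΔP = f(L/D)(ρV²/2) = 0.02057·(2.93/0.0196)·(1880·3.314²/2) = 0.02057·149.5·1.033e+04 = 3.175e+04 Pa.

ΔP ≈ 31700 Pa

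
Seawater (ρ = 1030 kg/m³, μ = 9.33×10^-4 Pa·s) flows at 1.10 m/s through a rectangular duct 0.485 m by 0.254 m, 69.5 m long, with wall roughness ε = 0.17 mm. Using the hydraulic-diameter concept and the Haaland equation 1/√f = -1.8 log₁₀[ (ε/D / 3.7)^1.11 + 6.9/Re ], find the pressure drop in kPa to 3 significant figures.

Hydraulic diameter D_h = 4A/P = 4·(0.485·0.254)/(2·(0.485+0.254)) = 0.4928/1.478 = 0.3334 m.
Re = ρVD_h/μ = 1030·1.1·0.3334/0.000933 = 4.049e+05.
ε/D_h = 0.00017/0.3334 = 0.00051; Haaland gives 1/√f = -1.8 log₁₀[5.18e-05+1.7e-05] = 7.491, so f = 0.01782.
ΔP = f(L/D_h)(ρV²/2) = 0.01782·69.5/0.3334·623.2 = 2315 Pa.
ΔP = 2.31 kPa.

ΔP ≈ 2.31 kPa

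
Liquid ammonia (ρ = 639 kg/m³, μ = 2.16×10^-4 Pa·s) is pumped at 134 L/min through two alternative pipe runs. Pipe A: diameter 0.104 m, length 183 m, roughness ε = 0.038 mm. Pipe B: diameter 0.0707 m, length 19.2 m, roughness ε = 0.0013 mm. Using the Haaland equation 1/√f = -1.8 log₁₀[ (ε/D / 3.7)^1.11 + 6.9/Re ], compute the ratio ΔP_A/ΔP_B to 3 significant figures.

ΔP_A/ΔP_B ≈ 1.61

Pipe A: V = Q/A = 0.002233/0.008495 = 0.2629 m/s; Re = 8.089e+04; ε/D = 0.000365; Haaland → f = 0.02012; ΔP_A = f(L/D)(ρV²/2) = 781.8 Pa.
Pipe B: V = Q/A = 0.002233/0.003926 = 0.5689 m/s; Re = 1.19e+05; ε/D = 1.84e-05; Haaland → f = 0.01727; ΔP_B = f(L/D)(ρV²/2) = 485 Pa.
ΔP_A/ΔP_B = 781.8/485 = 1.61.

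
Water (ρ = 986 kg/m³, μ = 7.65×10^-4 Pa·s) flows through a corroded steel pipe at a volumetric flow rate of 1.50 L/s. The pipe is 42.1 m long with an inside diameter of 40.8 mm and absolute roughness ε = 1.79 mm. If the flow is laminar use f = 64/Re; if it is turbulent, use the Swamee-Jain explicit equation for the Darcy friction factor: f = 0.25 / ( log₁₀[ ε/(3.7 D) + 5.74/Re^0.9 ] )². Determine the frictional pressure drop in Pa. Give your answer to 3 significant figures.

ΔP ≈ 45600 Pa

Q = 1.50 L/s = 1.50/1000 = 0.0015 m³/s.
Cross-sectional area A = πD²/4 = π(0.0408)²/4 = 0.001307 m²; mean velocity V = Q/A = 0.0015/0.001307 = 1.147 m/s.
Reynolds number Re = ρVD/μ = 986 · 1.147 · 0.0408 / 0.000765 = 6.033e+04.
Re > 4000 → turbulent. Relative roughness ε/D = 0.00179/0.0408 = 0.0439. Swamee-Jain: f = 0.25/(log₁₀[0.0439/3.7 + 5.74/6.033e+04^0.9])² = 0.25/(log₁₀[0.0119 + 0.000286])² = 0.25/(-1.916)² = 0.06812.
Darcy-Weisbach: ΔP = f(L/D)(ρV²/2) = 0.06812·(42.1/0.0408)·(986·1.147²/2) = 0.06812·1032·648.9 = 4.562e+04 Pa.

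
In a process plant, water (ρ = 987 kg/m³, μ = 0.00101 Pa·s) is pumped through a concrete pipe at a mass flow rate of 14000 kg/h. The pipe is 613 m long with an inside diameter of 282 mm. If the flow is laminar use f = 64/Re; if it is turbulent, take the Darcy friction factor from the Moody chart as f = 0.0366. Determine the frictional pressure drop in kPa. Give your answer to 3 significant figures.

ṁ = 14000 kg/h = 14000/3600 = 3.889 kg/s.
A = πD²/4 = π(0.282)²/4 = 0.06246 m²; mean velocity V = ṁ/(ρA) = 3.889/(987 · 0.06246) = 0.06308 m/s.
Reynolds number Re = ρVD/μ = 987 · 0.06308 · 0.282 / 0.00101 = 1.738e+04.
Re > 4000 → turbulent; use the Moody-chart value f = 0.0366.
Darcy-Weisbach: ΔP = f(L/D)(ρV²/2) = 0.0366·(613/0.282)·(987·0.06308²/2) = 0.0366·2174·1.964 = 156.3 Pa.
ΔP = 156.3 Pa = 0.156 kPa.

ΔP ≈ 0.156 kPa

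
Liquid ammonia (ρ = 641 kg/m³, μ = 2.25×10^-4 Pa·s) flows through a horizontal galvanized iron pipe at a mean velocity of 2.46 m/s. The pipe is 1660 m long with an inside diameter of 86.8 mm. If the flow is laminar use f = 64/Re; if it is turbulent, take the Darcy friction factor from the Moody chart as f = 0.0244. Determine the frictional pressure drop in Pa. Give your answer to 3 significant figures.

ΔP ≈ 905000 Pa

Reynolds number Re = ρVD/μ = 641 · 2.46 · 0.0868 / 0.000225 = 6.083e+05.
Re > 4000 → turbulent; use the Moody-chart value f = 0.0244.
Darcy-Weisbach: ΔP = f(L/D)(ρV²/2) = 0.0244·(1660/0.0868)·(641·2.46²/2) = 0.0244·1.912e+04·1940 = 9.051e+05 Pa.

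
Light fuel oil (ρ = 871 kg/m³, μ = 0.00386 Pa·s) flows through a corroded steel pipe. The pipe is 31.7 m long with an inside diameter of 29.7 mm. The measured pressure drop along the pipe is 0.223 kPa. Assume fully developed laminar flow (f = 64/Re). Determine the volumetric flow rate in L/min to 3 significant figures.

For laminar flow, f = 64/Re with Re = ρVD/μ, so Darcy-Weisbach reduces to ΔP = 32μLV/D². Solving for V: V = ΔP·D²/(32μL) = 223·(0.0297)²/(32·0.00386·31.7) = 0.05024 m/s.
Check: Re = ρVD/μ = 871·0.05024·0.0297/0.00386 = 336.7 < 2300, so the laminar assumption holds.
Q = V·A = 0.05024·(π/4·0.0297²) = 3.48e-05 m³/s = 2.09 L/min.

Q ≈ 2.09 L/min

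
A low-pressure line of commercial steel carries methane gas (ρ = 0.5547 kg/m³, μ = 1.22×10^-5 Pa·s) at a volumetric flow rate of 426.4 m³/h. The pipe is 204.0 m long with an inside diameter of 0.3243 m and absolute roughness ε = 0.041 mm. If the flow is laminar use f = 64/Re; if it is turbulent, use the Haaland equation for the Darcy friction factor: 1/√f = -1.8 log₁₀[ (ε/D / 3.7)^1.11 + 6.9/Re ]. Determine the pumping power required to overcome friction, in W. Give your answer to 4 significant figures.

P ≈ 1.088 W

Q = 426.4 m³/h = 426.4/3600 = 0.1184 m³/s.
Cross-sectional area A = πD²/4 = π(0.3243)²/4 = 0.0826 m²; mean velocity V = Q/A = 0.1184/0.0826 = 1.434 m/s.
Reynolds number Re = ρVD/μ = 0.5547 · 1.434 · 0.3243 / 1.22e-05 = 2.114e+04.
Re > 4000 → turbulent. Relative roughness ε/D = 4.1e-05/0.3243 = 0.000126. Haaland: 1/√f = -1.8 log₁₀[(0.000126/3.7)^1.11 + 6.9/2.114e+04] = -1.8 log₁₀[1.1e-05 + 0.000326] = 6.249, so f = 0.0256.
Darcy-Weisbach: ΔP = f(L/D)(ρV²/2) = 0.0256·(204/0.3243)·(0.5547·1.434²/2) = 0.0256·629·0.5703 = 9.185 Pa.
Pumping power P = QΔP = 0.1184·9.185 = 1.0879 W = 1.088 W.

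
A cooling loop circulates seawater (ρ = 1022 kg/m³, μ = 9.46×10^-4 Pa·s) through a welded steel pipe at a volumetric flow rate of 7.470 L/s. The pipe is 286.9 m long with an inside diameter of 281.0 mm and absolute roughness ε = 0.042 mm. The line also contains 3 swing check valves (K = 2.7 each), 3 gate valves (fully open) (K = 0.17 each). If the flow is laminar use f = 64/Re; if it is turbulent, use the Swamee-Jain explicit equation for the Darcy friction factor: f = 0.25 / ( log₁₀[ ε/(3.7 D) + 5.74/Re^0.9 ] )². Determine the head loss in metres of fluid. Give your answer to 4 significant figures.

h_f ≈ 0.02359 m

Q = 7.470 L/s = 7.470/1000 = 0.00747 m³/s.
Cross-sectional area A = πD²/4 = π(0.281)²/4 = 0.06202 m²; mean velocity V = Q/A = 0.00747/0.06202 = 0.1205 m/s.
Reynolds number Re = ρVD/μ = 1022 · 0.1205 · 0.281 / 0.000946 = 3.657e+04.
Re > 4000 → turbulent. Relative roughness ε/D = 4.2e-05/0.281 = 0.000149. Swamee-Jain: f = 0.25/(log₁₀[0.000149/3.7 + 5.74/3.657e+04^0.9])² = 0.25/(log₁₀[4.04e-05 + 0.000449])² = 0.25/(-3.31)² = 0.02281.
Total minor-loss coefficient ΣK = 3·2.7 + 3·0.17 = 8.61.
ΔP = [f·L/D + ΣK]·(ρV²/2) = [0.02281·286.9/0.281 + 8.61]·(1022·0.1205²/2) = [23.29 + 8.61]·7.414 = 236.5 Pa.
Head loss h_f = ΔP/(ρg) = 236.5/(1022·9.81) = 0.02359 m.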